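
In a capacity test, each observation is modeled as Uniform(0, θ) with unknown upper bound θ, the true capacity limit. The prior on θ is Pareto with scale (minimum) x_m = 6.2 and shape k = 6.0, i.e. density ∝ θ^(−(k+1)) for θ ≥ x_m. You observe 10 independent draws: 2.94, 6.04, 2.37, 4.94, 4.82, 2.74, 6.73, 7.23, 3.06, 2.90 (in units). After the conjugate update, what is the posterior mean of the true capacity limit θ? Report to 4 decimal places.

7.7120

A Pareto(scale x_m, shape k) prior on the upper bound θ of Uniform(0, θ) is conjugate: posterior is Pareto(max(x_m, max xᵢ), k + n).
Sample maximum = 7.23; prior scale x_m = 6.2 → posterior scale = max = 7.23.
Posterior shape = 6.0 + 10 = 16.0.
E[θ|data] = k·x_m/(k−1) = 16.0·7.23/15.0 = 7.7120.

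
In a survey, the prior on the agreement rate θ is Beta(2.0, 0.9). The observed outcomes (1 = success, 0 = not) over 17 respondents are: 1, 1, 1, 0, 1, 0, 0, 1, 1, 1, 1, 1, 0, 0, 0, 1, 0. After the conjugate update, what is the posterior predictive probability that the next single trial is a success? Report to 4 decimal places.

The Beta prior is conjugate to a Binomial/Bernoulli likelihood; the update adds successes to α and failures to β.
Posterior: Beta(α+k, β+n−k) = Beta(2.0+10, 0.9+7) = Beta(12.0, 7.9).
For a single future Bernoulli trial, P(success | data) = α/(α+β) = 0.6030.

0.6030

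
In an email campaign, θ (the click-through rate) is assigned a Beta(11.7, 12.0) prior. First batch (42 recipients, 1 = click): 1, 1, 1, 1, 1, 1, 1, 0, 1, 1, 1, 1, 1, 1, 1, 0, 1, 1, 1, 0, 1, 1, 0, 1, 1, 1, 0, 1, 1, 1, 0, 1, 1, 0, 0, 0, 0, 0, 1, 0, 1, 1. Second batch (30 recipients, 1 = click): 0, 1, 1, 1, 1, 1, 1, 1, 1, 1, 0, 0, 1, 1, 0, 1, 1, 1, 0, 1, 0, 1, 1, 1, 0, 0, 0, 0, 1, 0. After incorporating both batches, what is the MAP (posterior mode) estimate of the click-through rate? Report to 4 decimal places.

0.6371

The Beta prior is conjugate to a Binomial/Bernoulli likelihood; the update adds successes to α and failures to β.
After batch 1: Beta(11.7+30, 12.0+12) = Beta(41.7, 24.0).
After batch 2: Beta(41.7+19, 24.0+11) = Beta(60.7, 35.0).
Mode of Beta(a,b) for a,b>1 is (a−1)/(a+b−2) = 59.7/93.7 = 0.6371.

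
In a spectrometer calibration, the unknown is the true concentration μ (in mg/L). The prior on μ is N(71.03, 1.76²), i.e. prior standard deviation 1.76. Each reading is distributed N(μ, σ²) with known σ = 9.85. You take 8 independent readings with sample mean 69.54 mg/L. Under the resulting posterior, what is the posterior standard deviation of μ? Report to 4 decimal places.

1.5708

For Normal data with known variance σ², a Normal(μ₀, σ₀²) prior on μ is conjugate. Posterior precision = 1/σ₀² + n/σ²; posterior mean is the precision-weighted average of μ₀ and x̄.
σ₀² = 1.76² = 3.0976, σ² = 9.85² = 97.0225; σ² + n·σ₀² = 97.0225 + 8·3.0976 = 121.8033.
Posterior precision = 1/σ₀² + n/σ² = 1/3.0976 + 8/97.0225 = (σ² + n·σ₀²)/(σ₀²σ²) = 121.8033/(3.0976·97.0225); posterior variance σₙ² = σ₀²σ²/(σ² + n·σ₀²) = 3.0976·97.0225/121.8033 = 2.467395.
Posterior SD = √σₙ² = √(3.0976·97.0225/121.8033) = 1.5708.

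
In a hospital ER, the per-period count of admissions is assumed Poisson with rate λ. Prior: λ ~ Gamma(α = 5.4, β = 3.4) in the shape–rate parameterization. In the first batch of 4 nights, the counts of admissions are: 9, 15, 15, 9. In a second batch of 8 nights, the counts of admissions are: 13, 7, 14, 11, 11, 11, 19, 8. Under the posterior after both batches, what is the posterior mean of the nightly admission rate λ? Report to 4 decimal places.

With a Gamma(shape α, rate β) prior, the Poisson likelihood is conjugate: the posterior is Gamma(α + ΣXᵢ, β + n).
Batch 1: sum of counts S = 48 over n = 4 nights.
After batch 1: Gamma(α+S, β+n) = Gamma(5.4+48, 3.4+4) = Gamma(53.4, 7.4).
Batch 2: sum of counts S = 94 over n = 8 nights.
After batch 2: Gamma(α+S, β+n) = Gamma(53.4+94, 7.4+8) = Gamma(147.4, 15.4).
Posterior mean = α/β = 147.4/15.4 = 9.5714.

9.5714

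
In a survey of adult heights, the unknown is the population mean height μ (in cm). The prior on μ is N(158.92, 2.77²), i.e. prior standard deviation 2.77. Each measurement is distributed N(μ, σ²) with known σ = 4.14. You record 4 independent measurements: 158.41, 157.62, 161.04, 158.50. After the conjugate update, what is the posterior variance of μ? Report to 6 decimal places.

2.749470

For Normal data with known variance σ², a Normal(μ₀, σ₀²) prior on μ is conjugate. Posterior precision = 1/σ₀² + n/σ²; posterior mean is the precision-weighted average of μ₀ and x̄.
σ₀² = 2.77² = 7.6729, σ² = 4.14² = 17.1396; σ² + n·σ₀² = 17.1396 + 4·7.6729 = 47.8312.
Posterior precision = 1/σ₀² + n/σ² = 1/7.6729 + 4/17.1396 = (σ² + n·σ₀²)/(σ₀²σ²) = 47.8312/(7.6729·17.1396); posterior variance σₙ² = σ₀²σ²/(σ² + n·σ₀²) = 7.6729·17.1396/47.8312 = 2.749470.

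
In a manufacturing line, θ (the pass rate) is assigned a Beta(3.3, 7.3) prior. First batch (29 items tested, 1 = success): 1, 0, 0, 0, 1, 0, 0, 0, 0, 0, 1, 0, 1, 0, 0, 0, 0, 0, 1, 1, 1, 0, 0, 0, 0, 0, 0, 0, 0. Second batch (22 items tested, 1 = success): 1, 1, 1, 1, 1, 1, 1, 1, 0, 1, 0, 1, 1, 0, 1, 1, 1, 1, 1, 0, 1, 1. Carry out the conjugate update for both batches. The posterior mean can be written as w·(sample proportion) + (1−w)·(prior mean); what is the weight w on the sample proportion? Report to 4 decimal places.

The Beta prior is conjugate to a Binomial/Bernoulli likelihood; the update adds successes to α and failures to β.
Total number of items tested: n = 29 + 22 = 51.
Posterior mean = (α₀+k)/(α₀+β₀+n) = [n/(α₀+β₀+n)]·(k/n) + [(α₀+β₀)/(α₀+β₀+n)]·α₀/(α₀+β₀), so only n and the prior enter the weight.
The weight on the data is w = n/(α₀+β₀+n) = 51/(3.3+7.3+51) = 51/61.6 = 0.8279.

0.8279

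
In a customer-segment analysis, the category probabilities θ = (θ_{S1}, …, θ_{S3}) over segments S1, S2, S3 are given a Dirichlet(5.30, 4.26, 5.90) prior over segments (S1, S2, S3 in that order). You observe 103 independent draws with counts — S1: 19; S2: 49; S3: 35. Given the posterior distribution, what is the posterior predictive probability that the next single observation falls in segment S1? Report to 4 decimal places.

The Dirichlet prior is conjugate to the Multinomial likelihood: each posterior αⱼ = prior αⱼ + observed count nⱼ.
Posterior concentration: (24.30, 53.26, 40.90), total = 118.46.
P(next = S1 | data) = α_{S1}/Σα = 0.2051.

0.2051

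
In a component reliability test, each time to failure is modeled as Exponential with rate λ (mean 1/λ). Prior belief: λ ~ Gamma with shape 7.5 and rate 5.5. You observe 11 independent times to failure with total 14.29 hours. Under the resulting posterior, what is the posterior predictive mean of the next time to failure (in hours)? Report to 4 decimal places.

With a Gamma(shape α, rate β) prior on the exponential rate λ, the posterior after n observations with total T = Σxᵢ is Gamma(α+n, β+T).
Posterior: Gamma(7.5+11, 5.5+14.29) = Gamma(18.5, 19.79).
The predictive distribution for the next observation is Lomax; its mean is β/(α−1) = 19.79/17.5 = 1.1309.

1.1309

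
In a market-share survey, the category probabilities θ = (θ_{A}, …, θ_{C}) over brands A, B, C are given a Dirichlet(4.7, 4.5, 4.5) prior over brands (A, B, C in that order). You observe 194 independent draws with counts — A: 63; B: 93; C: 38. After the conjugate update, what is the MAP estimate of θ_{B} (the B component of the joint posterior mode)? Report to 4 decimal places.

0.4714

The Dirichlet prior is conjugate to the Multinomial likelihood: each posterior αⱼ = prior αⱼ + observed count nⱼ.
Posterior concentration: (67.7, 97.5, 42.5), total = 207.7.
Joint mode component: (α_{B}−1)/(Σα−K) = 96.5/204.7 = 0.4714.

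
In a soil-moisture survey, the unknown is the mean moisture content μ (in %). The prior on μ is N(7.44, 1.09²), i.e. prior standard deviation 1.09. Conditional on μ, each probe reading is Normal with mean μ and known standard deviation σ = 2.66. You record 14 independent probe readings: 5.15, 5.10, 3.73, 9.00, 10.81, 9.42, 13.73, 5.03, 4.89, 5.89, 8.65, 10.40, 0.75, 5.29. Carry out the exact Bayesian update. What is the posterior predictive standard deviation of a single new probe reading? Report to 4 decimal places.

For Normal data with known variance σ², a Normal(μ₀, σ₀²) prior on μ is conjugate. Posterior precision = 1/σ₀² + n/σ²; posterior mean is the precision-weighted average of μ₀ and x̄.
σ₀² = 1.09² = 1.1881, σ² = 2.66² = 7.0756; σ² + n·σ₀² = 7.0756 + 14·1.1881 = 23.709.
Posterior precision = 1/σ₀² + n/σ² = 1/1.1881 + 14/7.0756 = (σ² + n·σ₀²)/(σ₀²σ²) = 23.709/(1.1881·7.0756); posterior variance σₙ² = σ₀²σ²/(σ² + n·σ₀²) = 1.1881·7.0756/23.709 = 0.354571.
Predictive variance for one new observation = σₙ² + σ² = 1.1881·7.0756/23.709 + 7.0756 = σ²·(σ₀² + 23.709)/23.709 = 7.0756·24.8971/23.709 = 7.430171; SD = √(7.0756·24.8971/23.709) = 2.7258.

2.7258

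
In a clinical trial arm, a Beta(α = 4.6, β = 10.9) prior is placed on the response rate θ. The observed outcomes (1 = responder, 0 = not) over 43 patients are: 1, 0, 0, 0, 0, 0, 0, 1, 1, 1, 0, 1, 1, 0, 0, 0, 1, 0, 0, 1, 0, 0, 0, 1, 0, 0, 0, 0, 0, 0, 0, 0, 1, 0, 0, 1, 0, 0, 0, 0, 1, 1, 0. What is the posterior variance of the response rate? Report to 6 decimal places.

0.003535

The Beta prior is conjugate to a Binomial/Bernoulli likelihood; the update adds successes to α and failures to β.
Posterior: Beta(α+k, β+n−k) = Beta(4.6+13, 10.9+30) = Beta(17.6, 40.9).
Var = αβ/((α+β)²(α+β+1)) = 17.6·40.9/(58.5²·59.5) = 0.003535.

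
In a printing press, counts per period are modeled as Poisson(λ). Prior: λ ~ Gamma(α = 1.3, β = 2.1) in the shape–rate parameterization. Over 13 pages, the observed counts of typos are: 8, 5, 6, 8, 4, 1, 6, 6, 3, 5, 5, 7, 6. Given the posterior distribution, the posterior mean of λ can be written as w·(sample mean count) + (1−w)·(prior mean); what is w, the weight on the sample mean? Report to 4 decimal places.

0.8609

With a Gamma(shape α, rate β) prior, the Poisson likelihood is conjugate: the posterior is Gamma(α + ΣXᵢ, β + n).
Posterior mean = (α₀+S)/(β₀+n) = [n/(β₀+n)]·(S/n) + [β₀/(β₀+n)]·(α₀/β₀), so only n and β₀ enter the weight.
Weight on data w = n/(β₀+n) = 13/(2.1+13) = 13/15.1 = 0.8609.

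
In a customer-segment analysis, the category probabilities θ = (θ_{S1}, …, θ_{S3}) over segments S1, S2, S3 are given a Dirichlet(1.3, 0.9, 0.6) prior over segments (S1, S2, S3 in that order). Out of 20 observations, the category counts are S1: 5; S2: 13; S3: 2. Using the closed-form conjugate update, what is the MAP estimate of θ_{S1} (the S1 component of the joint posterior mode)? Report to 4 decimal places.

0.2677

The Dirichlet prior is conjugate to the Multinomial likelihood: each posterior αⱼ = prior αⱼ + observed count nⱼ.
Posterior concentration: (6.3, 13.9, 2.6), total = 22.8.
Joint mode component: (α_{S1}−1)/(Σα−K) = 5.3/19.8 = 0.2677.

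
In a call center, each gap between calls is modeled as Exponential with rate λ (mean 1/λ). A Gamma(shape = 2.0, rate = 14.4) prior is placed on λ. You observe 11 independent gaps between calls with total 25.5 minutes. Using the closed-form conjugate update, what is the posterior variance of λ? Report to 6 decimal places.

With a Gamma(shape α, rate β) prior on the exponential rate λ, the posterior after n observations with total T = Σxᵢ is Gamma(α+n, β+T).
Posterior: Gamma(2.0+11, 14.4+25.5) = Gamma(13.0, 39.9).
Var = α/β² = 0.008166.

0.008166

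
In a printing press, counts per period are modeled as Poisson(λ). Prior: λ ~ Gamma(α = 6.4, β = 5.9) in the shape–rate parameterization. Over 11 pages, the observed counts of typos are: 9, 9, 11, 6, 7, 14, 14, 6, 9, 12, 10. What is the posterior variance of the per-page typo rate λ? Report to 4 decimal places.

With a Gamma(shape α, rate β) prior, the Poisson likelihood is conjugate: the posterior is Gamma(α + ΣXᵢ, β + n).
Sum of counts S = 107 over n = 11 pages.
Posterior: Gamma(α+S, β+n) = Gamma(6.4+107, 5.9+11) = Gamma(113.4, 16.9).
Var = α/β² = 113.4/16.9² = 0.3970.

0.3970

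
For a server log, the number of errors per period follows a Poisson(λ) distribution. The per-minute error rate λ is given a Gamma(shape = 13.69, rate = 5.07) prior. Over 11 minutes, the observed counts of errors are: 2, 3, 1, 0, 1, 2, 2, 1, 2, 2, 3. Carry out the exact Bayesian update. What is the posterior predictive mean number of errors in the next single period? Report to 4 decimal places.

2.0342

With a Gamma(shape α, rate β) prior, the Poisson likelihood is conjugate: the posterior is Gamma(α + ΣXᵢ, β + n).
Sum of counts S = 19 over n = 11 minutes.
Posterior: Gamma(α+S, β+n) = Gamma(13.69+19, 5.07+11) = Gamma(32.69, 16.07).
The predictive distribution for one future period is NegBinom with mean α/β = 2.0342.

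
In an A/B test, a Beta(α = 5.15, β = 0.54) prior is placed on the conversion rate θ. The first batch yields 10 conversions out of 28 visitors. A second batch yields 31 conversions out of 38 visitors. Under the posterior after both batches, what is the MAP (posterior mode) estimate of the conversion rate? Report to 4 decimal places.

0.6479

The Beta prior is conjugate to a Binomial/Bernoulli likelihood; the update adds successes to α and failures to β.
After batch 1: Beta(5.15+10, 0.54+18) = Beta(15.15, 18.54).
After batch 2: Beta(15.15+31, 18.54+7) = Beta(46.15, 25.54).
Mode of Beta(a,b) for a,b>1 is (a−1)/(a+b−2) = 45.15/69.69 = 0.6479.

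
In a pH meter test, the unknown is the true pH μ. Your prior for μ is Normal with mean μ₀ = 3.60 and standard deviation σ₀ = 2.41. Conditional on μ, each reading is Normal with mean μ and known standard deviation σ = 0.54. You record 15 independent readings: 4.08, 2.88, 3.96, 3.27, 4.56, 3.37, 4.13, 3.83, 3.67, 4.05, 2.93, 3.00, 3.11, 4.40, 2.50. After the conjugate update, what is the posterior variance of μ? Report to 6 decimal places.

For Normal data with known variance σ², a Normal(μ₀, σ₀²) prior on μ is conjugate. Posterior precision = 1/σ₀² + n/σ²; posterior mean is the precision-weighted average of μ₀ and x̄.
σ₀² = 2.41² = 5.8081, σ² = 0.54² = 0.2916; σ² + n·σ₀² = 0.2916 + 15·5.8081 = 87.4131.
Posterior precision = 1/σ₀² + n/σ² = 1/5.8081 + 15/0.2916 = (σ² + n·σ₀²)/(σ₀²σ²) = 87.4131/(5.8081·0.2916); posterior variance σₙ² = σ₀²σ²/(σ² + n·σ₀²) = 5.8081·0.2916/87.4131 = 0.019375.

0.019375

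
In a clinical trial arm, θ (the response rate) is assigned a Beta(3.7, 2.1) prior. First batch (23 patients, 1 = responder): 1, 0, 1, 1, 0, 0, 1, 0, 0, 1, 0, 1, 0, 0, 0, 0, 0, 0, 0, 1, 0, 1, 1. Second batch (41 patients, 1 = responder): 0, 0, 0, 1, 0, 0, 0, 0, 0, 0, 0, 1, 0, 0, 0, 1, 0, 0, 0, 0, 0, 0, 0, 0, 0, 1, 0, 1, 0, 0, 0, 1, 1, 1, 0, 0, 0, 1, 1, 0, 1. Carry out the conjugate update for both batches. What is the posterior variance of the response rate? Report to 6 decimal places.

The Beta prior is conjugate to a Binomial/Bernoulli likelihood; the update adds successes to α and failures to β.
After batch 1: Beta(3.7+9, 2.1+14) = Beta(12.7, 16.1).
After batch 2: Beta(12.7+11, 16.1+30) = Beta(23.7, 46.1).
Var = αβ/((α+β)²(α+β+1)) = 23.7·46.1/(69.8²·70.8) = 0.003167.

0.003167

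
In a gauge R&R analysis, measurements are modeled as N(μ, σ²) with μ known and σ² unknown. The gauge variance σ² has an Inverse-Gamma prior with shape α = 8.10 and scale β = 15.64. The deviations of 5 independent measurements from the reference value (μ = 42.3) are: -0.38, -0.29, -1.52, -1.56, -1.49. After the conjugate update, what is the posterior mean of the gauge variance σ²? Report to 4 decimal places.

2.0038

With known mean μ and an Inverse-Gamma(α, β) prior on σ², the Normal likelihood is conjugate: posterior is Inv-Gamma(α + n/2, β + Σ(xᵢ−μ)²/2).
Σ(xᵢ−μ)² = (-0.38)² + (-0.29)² + (-1.52)² + (-1.56)² + (-1.49)² = 7.1926.
Posterior: Inv-Gamma(8.10 + 5/2, 15.64 + 7.1926/2) = Inv-Gamma(10.60, 19.23630).
E[σ²|data] = β/(α−1) = 19.23630/9.60 = 2.0038.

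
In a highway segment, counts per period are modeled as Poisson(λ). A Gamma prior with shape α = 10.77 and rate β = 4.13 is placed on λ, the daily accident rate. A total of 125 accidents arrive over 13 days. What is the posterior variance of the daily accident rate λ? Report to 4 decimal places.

0.4627

With a Gamma(shape α, rate β) prior, the Poisson likelihood is conjugate: the posterior is Gamma(α + ΣXᵢ, β + n).
Posterior: Gamma(α+S, β+n) = Gamma(10.77+125, 4.13+13) = Gamma(135.77, 17.13).
Var = α/β² = 135.77/17.13² = 0.4627.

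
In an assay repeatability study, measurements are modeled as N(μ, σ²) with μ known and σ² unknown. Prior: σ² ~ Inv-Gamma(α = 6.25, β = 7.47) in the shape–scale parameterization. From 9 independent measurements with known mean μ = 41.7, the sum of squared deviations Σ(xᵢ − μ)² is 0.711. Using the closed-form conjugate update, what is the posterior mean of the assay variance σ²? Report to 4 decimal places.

With known mean μ and an Inverse-Gamma(α, β) prior on σ², the Normal likelihood is conjugate: posterior is Inv-Gamma(α + n/2, β + Σ(xᵢ−μ)²/2).
Posterior: Inv-Gamma(6.25 + 9/2, 7.47 + 0.711/2) = Inv-Gamma(10.75, 7.8255).
E[σ²|data] = β/(α−1) = 7.8255/9.75 = 0.8026.

0.8026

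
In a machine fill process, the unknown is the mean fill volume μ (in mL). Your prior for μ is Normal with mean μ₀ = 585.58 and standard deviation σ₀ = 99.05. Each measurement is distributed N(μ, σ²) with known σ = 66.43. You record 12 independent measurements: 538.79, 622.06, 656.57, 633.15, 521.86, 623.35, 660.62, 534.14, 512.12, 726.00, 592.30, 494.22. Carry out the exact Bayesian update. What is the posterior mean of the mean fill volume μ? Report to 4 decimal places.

592.6661

For Normal data with known variance σ², a Normal(μ₀, σ₀²) prior on μ is conjugate. Posterior precision = 1/σ₀² + n/σ²; posterior mean is the precision-weighted average of μ₀ and x̄.
Σxᵢ = 538.79 + 622.06 + 656.57 + 633.15 + 521.86 + 623.35 + 660.62 + 534.14 + 512.12 + 726.00 + 592.30 + 494.22 = 7115.18, so n·x̄ = 7115.18.
σ₀² = 99.05² = 9810.9025, σ² = 66.43² = 4412.9449; σ² + n·σ₀² = 4412.9449 + 12·9810.9025 = 122143.7749.
Posterior mean = (μ₀/σ₀² + n·x̄/σ²)/(1/σ₀² + n/σ²) = (σ²·μ₀ + σ₀²·n·x̄)/(σ² + n·σ₀²) = (4412.9449·585.58 + 9810.9025·7115.18)/122143.7749 = 72390469.524492/122143.7749 = 592.6661.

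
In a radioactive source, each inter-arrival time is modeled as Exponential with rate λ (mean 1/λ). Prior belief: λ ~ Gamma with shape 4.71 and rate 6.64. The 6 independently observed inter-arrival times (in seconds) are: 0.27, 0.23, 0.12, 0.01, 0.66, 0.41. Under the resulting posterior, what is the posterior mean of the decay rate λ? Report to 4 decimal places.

1.2842

With a Gamma(shape α, rate β) prior on the exponential rate λ, the posterior after n observations with total T = Σxᵢ is Gamma(α+n, β+T).
Sum of observations T = 1.70 seconds; n = 6.
Posterior: Gamma(4.71+6, 6.64+1.70) = Gamma(10.71, 8.34).
Posterior mean of λ = α/β = 10.71/8.34 = 1.2842.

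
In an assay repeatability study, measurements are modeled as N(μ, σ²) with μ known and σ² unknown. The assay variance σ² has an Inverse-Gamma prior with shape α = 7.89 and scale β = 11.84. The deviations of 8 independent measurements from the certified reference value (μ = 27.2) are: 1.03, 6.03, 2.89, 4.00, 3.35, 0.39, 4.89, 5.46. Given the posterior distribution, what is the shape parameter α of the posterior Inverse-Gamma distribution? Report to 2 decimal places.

With known mean μ and an Inverse-Gamma(α, β) prior on σ², the Normal likelihood is conjugate: posterior is Inv-Gamma(α + n/2, β + Σ(xᵢ−μ)²/2).
Σ(xᵢ−μ)² = (1.03)² + (6.03)² + (2.89)² + (4.00)² + (3.35)² + (0.39)² + (4.89)² + (5.46)² = 126.8722.
Posterior: Inv-Gamma(7.89 + 8/2, 11.84 + 126.8722/2) = Inv-Gamma(11.89, 75.27610).
Posterior α = 11.89.

11.89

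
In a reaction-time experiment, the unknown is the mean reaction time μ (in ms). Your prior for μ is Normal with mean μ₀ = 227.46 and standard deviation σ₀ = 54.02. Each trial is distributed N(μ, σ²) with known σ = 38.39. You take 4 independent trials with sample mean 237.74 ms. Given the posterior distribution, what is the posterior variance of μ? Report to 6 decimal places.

327.142847

For Normal data with known variance σ², a Normal(μ₀, σ₀²) prior on μ is conjugate. Posterior precision = 1/σ₀² + n/σ²; posterior mean is the precision-weighted average of μ₀ and x̄.
σ₀² = 54.02² = 2918.1604, σ² = 38.39² = 1473.7921; σ² + n·σ₀² = 1473.7921 + 4·2918.1604 = 13146.4337.
Posterior precision = 1/σ₀² + n/σ² = 1/2918.1604 + 4/1473.7921 = (σ² + n·σ₀²)/(σ₀²σ²) = 13146.4337/(2918.1604·1473.7921); posterior variance σₙ² = σ₀²σ²/(σ² + n·σ₀²) = 2918.1604·1473.7921/13146.4337 = 327.142847.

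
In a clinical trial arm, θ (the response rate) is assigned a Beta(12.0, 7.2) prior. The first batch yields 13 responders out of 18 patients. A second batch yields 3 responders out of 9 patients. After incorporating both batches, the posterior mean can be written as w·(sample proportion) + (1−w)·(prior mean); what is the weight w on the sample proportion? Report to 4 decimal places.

The Beta prior is conjugate to a Binomial/Bernoulli likelihood; the update adds successes to α and failures to β.
Total number of patients: n = 18 + 9 = 27.
Posterior mean = (α₀+k)/(α₀+β₀+n) = [n/(α₀+β₀+n)]·(k/n) + [(α₀+β₀)/(α₀+β₀+n)]·α₀/(α₀+β₀), so only n and the prior enter the weight.
The weight on the data is w = n/(α₀+β₀+n) = 27/(12.0+7.2+27) = 27/46.2 = 0.5844.

0.5844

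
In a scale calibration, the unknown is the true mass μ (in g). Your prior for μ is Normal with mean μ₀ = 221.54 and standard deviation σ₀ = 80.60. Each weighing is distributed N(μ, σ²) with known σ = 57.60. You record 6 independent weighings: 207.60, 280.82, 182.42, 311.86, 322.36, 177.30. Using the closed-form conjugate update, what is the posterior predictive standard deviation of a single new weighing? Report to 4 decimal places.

For Normal data with known variance σ², a Normal(μ₀, σ₀²) prior on μ is conjugate. Posterior precision = 1/σ₀² + n/σ²; posterior mean is the precision-weighted average of μ₀ and x̄.
σ₀² = 80.60² = 6496.36, σ² = 57.60² = 3317.76; σ² + n·σ₀² = 3317.76 + 6·6496.36 = 42295.92.
Posterior precision = 1/σ₀² + n/σ² = 1/6496.36 + 6/3317.76 = (σ² + n·σ₀²)/(σ₀²σ²) = 42295.92/(6496.36·3317.76); posterior variance σₙ² = σ₀²σ²/(σ² + n·σ₀²) = 6496.36·3317.76/42295.92 = 509.584928.
Predictive variance for one new observation = σₙ² + σ² = 6496.36·3317.76/42295.92 + 3317.76 = σ²·(σ₀² + 42295.92)/42295.92 = 3317.76·48792.28/42295.92 = 3827.344928; SD = √(3317.76·48792.28/42295.92) = 61.8655.

61.8655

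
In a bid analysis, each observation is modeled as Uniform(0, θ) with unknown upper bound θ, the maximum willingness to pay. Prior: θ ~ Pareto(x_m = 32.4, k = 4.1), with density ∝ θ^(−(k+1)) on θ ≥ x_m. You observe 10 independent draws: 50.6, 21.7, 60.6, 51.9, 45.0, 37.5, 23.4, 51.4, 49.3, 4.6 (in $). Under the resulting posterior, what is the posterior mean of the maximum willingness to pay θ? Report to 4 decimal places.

A Pareto(scale x_m, shape k) prior on the upper bound θ of Uniform(0, θ) is conjugate: posterior is Pareto(max(x_m, max xᵢ), k + n).
Sample maximum = 60.6; prior scale x_m = 32.4 → posterior scale = max = 60.6.
Posterior shape = 4.1 + 10 = 14.1.
E[θ|data] = k·x_m/(k−1) = 14.1·60.6/13.1 = 65.2260.

65.2260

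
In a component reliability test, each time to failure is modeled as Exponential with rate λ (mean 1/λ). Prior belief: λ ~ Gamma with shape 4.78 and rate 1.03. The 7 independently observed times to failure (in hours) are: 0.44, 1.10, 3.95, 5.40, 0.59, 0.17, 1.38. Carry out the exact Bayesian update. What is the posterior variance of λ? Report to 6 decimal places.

With a Gamma(shape α, rate β) prior on the exponential rate λ, the posterior after n observations with total T = Σxᵢ is Gamma(α+n, β+T).
Sum of observations T = 13.03 hours; n = 7.
Posterior: Gamma(4.78+7, 1.03+13.03) = Gamma(11.78, 14.06).
Var = α/β² = 0.059590.

0.059590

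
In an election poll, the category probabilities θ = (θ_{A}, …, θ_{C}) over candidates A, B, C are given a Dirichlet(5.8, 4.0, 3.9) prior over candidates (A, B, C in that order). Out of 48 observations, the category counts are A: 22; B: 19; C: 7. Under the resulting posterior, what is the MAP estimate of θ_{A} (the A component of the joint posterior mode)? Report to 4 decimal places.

0.4566

The Dirichlet prior is conjugate to the Multinomial likelihood: each posterior αⱼ = prior αⱼ + observed count nⱼ.
Posterior concentration: (27.8, 23.0, 10.9), total = 61.7.
Joint mode component: (α_{A}−1)/(Σα−K) = 26.8/58.7 = 0.4566.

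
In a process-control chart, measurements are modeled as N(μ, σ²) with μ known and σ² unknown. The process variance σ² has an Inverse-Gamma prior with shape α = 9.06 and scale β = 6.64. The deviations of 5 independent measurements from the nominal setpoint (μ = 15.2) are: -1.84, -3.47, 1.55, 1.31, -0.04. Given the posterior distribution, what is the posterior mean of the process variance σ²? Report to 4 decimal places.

1.5543

With known mean μ and an Inverse-Gamma(α, β) prior on σ², the Normal likelihood is conjugate: posterior is Inv-Gamma(α + n/2, β + Σ(xᵢ−μ)²/2).
Σ(xᵢ−μ)² = (-1.84)² + (-3.47)² + (1.55)² + (1.31)² + (-0.04)² = 19.5467.
Posterior: Inv-Gamma(9.06 + 5/2, 6.64 + 19.5467/2) = Inv-Gamma(11.56, 16.41335).
E[σ²|data] = β/(α−1) = 16.41335/10.56 = 1.5543.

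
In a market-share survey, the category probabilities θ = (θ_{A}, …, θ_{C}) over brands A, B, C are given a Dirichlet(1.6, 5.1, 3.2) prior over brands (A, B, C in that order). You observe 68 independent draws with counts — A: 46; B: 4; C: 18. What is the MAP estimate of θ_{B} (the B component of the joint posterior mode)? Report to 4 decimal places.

The Dirichlet prior is conjugate to the Multinomial likelihood: each posterior αⱼ = prior αⱼ + observed count nⱼ.
Posterior concentration: (47.6, 9.1, 21.2), total = 77.9.
Joint mode component: (α_{B}−1)/(Σα−K) = 8.1/74.9 = 0.1081.

0.1081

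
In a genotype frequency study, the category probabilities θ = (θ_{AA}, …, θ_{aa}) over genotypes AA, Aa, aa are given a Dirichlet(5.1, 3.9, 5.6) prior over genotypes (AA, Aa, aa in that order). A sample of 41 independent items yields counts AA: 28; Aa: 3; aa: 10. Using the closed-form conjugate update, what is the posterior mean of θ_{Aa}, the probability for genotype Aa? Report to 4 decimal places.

The Dirichlet prior is conjugate to the Multinomial likelihood: each posterior αⱼ = prior αⱼ + observed count nⱼ.
Posterior concentration: (33.1, 6.9, 15.6), total = 55.6.
E[θ_{Aa}|data] = α_{Aa}/Σα = 6.9/55.6 = 0.1241.

0.1241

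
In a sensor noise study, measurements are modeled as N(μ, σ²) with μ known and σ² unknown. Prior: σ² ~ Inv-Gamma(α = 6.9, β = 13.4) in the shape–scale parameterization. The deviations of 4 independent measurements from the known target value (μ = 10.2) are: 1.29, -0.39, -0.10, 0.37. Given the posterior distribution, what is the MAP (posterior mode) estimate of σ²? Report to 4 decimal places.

1.4527

With known mean μ and an Inverse-Gamma(α, β) prior on σ², the Normal likelihood is conjugate: posterior is Inv-Gamma(α + n/2, β + Σ(xᵢ−μ)²/2).
Σ(xᵢ−μ)² = (1.29)² + (-0.39)² + (-0.10)² + (0.37)² = 1.9631.
Posterior: Inv-Gamma(6.9 + 4/2, 13.4 + 1.9631/2) = Inv-Gamma(8.90, 14.38155).
Mode = β/(α+1) = 14.38155/9.90 = 1.4527.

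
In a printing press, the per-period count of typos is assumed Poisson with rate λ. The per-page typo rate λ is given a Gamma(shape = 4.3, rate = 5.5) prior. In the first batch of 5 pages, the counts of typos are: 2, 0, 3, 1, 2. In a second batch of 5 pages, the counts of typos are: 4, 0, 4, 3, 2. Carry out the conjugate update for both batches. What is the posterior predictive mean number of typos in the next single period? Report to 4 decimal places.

1.6323

With a Gamma(shape α, rate β) prior, the Poisson likelihood is conjugate: the posterior is Gamma(α + ΣXᵢ, β + n).
Batch 1: sum of counts S = 8 over n = 5 pages.
After batch 1: Gamma(α+S, β+n) = Gamma(4.3+8, 5.5+5) = Gamma(12.3, 10.5).
Batch 2: sum of counts S = 13 over n = 5 pages.
After batch 2: Gamma(α+S, β+n) = Gamma(12.3+13, 10.5+5) = Gamma(25.3, 15.5).
The predictive distribution for one future period is NegBinom with mean α/β = 1.6323.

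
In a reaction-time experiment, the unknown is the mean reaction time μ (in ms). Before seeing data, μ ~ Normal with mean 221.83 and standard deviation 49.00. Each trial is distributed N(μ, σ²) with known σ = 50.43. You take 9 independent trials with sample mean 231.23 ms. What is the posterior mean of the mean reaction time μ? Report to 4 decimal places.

For Normal data with known variance σ², a Normal(μ₀, σ₀²) prior on μ is conjugate. Posterior precision = 1/σ₀² + n/σ²; posterior mean is the precision-weighted average of μ₀ and x̄.
n·x̄ = 9·231.23 = 2081.07.
σ₀² = 49.00² = 2401, σ² = 50.43² = 2543.1849; σ² + n·σ₀² = 2543.1849 + 9·2401 = 24152.1849.
Posterior mean = (μ₀/σ₀² + n·x̄/σ²)/(1/σ₀² + n/σ²) = (σ²·μ₀ + σ₀²·n·x̄)/(σ² + n·σ₀²) = (2543.1849·221.83 + 2401·2081.07)/24152.1849 = 5560803.776367/24152.1849 = 230.2402.

230.2402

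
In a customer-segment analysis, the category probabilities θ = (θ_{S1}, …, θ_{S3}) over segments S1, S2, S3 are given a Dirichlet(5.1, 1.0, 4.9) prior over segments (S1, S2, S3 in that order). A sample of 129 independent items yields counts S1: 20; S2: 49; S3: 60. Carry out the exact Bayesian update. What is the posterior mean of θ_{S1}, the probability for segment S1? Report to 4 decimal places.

0.1793

The Dirichlet prior is conjugate to the Multinomial likelihood: each posterior αⱼ = prior αⱼ + observed count nⱼ.
Posterior concentration: (25.1, 50.0, 64.9), total = 140.0.
E[θ_{S1}|data] = α_{S1}/Σα = 25.1/140.0 = 0.1793.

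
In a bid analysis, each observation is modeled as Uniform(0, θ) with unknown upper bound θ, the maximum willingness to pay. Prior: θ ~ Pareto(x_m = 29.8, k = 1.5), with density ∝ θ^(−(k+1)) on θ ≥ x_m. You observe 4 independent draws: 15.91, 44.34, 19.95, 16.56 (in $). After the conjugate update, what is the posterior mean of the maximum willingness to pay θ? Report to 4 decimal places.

A Pareto(scale x_m, shape k) prior on the upper bound θ of Uniform(0, θ) is conjugate: posterior is Pareto(max(x_m, max xᵢ), k + n).
Sample maximum = 44.34; prior scale x_m = 29.8 → posterior scale = max = 44.34.
Posterior shape = 1.5 + 4 = 5.5.
E[θ|data] = k·x_m/(k−1) = 5.5·44.34/4.5 = 54.1933.

54.1933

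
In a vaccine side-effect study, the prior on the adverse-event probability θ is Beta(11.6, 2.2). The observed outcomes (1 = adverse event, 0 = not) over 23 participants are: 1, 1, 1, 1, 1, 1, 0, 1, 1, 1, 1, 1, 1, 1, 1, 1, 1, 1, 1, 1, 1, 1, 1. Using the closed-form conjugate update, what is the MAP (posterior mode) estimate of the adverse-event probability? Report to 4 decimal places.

0.9368

The Beta prior is conjugate to a Binomial/Bernoulli likelihood; the update adds successes to α and failures to β.
Posterior: Beta(α+k, β+n−k) = Beta(11.6+22, 2.2+1) = Beta(33.6, 3.2).
Mode of Beta(a,b) for a,b>1 is (a−1)/(a+b−2) = 32.6/34.8 = 0.9368.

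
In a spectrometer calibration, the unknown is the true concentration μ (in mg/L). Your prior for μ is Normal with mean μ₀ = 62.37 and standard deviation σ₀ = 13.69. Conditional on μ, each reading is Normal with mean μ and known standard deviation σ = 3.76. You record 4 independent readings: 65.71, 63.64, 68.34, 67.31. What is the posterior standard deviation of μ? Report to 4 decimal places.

1.8625

For Normal data with known variance σ², a Normal(μ₀, σ₀²) prior on μ is conjugate. Posterior precision = 1/σ₀² + n/σ²; posterior mean is the precision-weighted average of μ₀ and x̄.
σ₀² = 13.69² = 187.4161, σ² = 3.76² = 14.1376; σ² + n·σ₀² = 14.1376 + 4·187.4161 = 763.802.
Posterior precision = 1/σ₀² + n/σ² = 1/187.4161 + 4/14.1376 = (σ² + n·σ₀²)/(σ₀²σ²) = 763.802/(187.4161·14.1376); posterior variance σₙ² = σ₀²σ²/(σ² + n·σ₀²) = 187.4161·14.1376/763.802 = 3.468980.
Posterior SD = √σₙ² = √(187.4161·14.1376/763.802) = 1.8625.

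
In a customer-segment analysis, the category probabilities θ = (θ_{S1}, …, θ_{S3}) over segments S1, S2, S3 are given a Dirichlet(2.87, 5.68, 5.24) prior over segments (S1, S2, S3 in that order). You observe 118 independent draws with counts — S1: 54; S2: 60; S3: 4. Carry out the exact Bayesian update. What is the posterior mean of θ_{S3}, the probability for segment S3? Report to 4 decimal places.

0.0701

The Dirichlet prior is conjugate to the Multinomial likelihood: each posterior αⱼ = prior αⱼ + observed count nⱼ.
Posterior concentration: (56.87, 65.68, 9.24), total = 131.79.
E[θ_{S3}|data] = α_{S3}/Σα = 9.24/131.79 = 0.0701.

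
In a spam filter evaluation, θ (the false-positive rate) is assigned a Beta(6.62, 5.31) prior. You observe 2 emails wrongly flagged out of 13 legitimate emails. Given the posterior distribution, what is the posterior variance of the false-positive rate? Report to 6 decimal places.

0.008724

The Beta prior is conjugate to a Binomial/Bernoulli likelihood; the update adds successes to α and failures to β.
Posterior: Beta(α+k, β+n−k) = Beta(6.62+2, 5.31+11) = Beta(8.62, 16.31).
Var = αβ/((α+β)²(α+β+1)) = 8.62·16.31/(24.93²·25.93) = 0.008724.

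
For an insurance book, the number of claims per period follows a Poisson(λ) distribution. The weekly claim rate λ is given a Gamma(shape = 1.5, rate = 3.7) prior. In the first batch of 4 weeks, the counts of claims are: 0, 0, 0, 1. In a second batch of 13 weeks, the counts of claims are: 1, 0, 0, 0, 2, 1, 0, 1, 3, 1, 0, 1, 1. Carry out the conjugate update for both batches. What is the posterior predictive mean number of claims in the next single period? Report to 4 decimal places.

0.6522

With a Gamma(shape α, rate β) prior, the Poisson likelihood is conjugate: the posterior is Gamma(α + ΣXᵢ, β + n).
Batch 1: sum of counts S = 1 over n = 4 weeks.
After batch 1: Gamma(α+S, β+n) = Gamma(1.5+1, 3.7+4) = Gamma(2.5, 7.7).
Batch 2: sum of counts S = 11 over n = 13 weeks.
After batch 2: Gamma(α+S, β+n) = Gamma(2.5+11, 7.7+13) = Gamma(13.5, 20.7).
The predictive distribution for one future period is NegBinom with mean α/β = 0.6522.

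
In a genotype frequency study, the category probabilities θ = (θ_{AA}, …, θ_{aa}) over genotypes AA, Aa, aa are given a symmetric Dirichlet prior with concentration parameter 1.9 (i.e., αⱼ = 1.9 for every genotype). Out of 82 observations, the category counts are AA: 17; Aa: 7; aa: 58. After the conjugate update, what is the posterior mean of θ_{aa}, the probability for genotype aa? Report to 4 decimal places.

0.6830

The Dirichlet prior is conjugate to the Multinomial likelihood: each posterior αⱼ = prior αⱼ + observed count nⱼ.
Posterior concentration: (18.9, 8.9, 59.9), total = 87.7.
E[θ_{aa}|data] = α_{aa}/Σα = 59.9/87.7 = 0.6830.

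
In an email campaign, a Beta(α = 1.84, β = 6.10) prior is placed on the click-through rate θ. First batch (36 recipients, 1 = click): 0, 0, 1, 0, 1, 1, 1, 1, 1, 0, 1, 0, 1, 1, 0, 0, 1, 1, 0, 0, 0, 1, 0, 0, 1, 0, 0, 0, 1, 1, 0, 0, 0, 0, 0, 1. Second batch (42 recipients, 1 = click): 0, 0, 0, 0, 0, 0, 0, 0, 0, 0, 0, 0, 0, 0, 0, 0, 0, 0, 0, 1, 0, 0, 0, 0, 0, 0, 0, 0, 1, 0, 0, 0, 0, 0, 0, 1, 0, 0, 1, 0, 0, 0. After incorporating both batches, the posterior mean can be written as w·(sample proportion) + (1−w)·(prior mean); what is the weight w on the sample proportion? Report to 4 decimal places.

The Beta prior is conjugate to a Binomial/Bernoulli likelihood; the update adds successes to α and failures to β.
Total number of recipients: n = 36 + 42 = 78.
Posterior mean = (α₀+k)/(α₀+β₀+n) = [n/(α₀+β₀+n)]·(k/n) + [(α₀+β₀)/(α₀+β₀+n)]·α₀/(α₀+β₀), so only n and the prior enter the weight.
The weight on the data is w = n/(α₀+β₀+n) = 78/(1.84+6.10+78) = 78/85.94 = 0.9076.

0.9076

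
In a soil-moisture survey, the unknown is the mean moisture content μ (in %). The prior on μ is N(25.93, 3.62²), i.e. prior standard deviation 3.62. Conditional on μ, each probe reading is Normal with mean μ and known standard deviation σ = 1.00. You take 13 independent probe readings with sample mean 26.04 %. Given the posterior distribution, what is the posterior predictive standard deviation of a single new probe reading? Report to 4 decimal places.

For Normal data with known variance σ², a Normal(μ₀, σ₀²) prior on μ is conjugate. Posterior precision = 1/σ₀² + n/σ²; posterior mean is the precision-weighted average of μ₀ and x̄.
σ₀² = 3.62² = 13.1044, σ² = 1.00² = 1; σ² + n·σ₀² = 1 + 13·13.1044 = 171.3572.
Posterior precision = 1/σ₀² + n/σ² = 1/13.1044 + 13/1 = (σ² + n·σ₀²)/(σ₀²σ²) = 171.3572/(13.1044·1); posterior variance σₙ² = σ₀²σ²/(σ² + n·σ₀²) = 13.1044·1/171.3572 = 0.076474.
Predictive variance for one new observation = σₙ² + σ² = 13.1044·1/171.3572 + 1 = σ²·(σ₀² + 171.3572)/171.3572 = 1·184.4616/171.3572 = 1.076474; SD = √(1·184.4616/171.3572) = 1.0375.

1.0375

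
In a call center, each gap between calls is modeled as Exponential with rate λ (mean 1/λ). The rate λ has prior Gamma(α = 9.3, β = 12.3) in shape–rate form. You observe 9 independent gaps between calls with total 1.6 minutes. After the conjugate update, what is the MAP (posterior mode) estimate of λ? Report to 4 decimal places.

1.2446

With a Gamma(shape α, rate β) prior on the exponential rate λ, the posterior after n observations with total T = Σxᵢ is Gamma(α+n, β+T).
Posterior: Gamma(9.3+9, 12.3+1.6) = Gamma(18.3, 13.9).
Mode = (α−1)/β = 1.2446.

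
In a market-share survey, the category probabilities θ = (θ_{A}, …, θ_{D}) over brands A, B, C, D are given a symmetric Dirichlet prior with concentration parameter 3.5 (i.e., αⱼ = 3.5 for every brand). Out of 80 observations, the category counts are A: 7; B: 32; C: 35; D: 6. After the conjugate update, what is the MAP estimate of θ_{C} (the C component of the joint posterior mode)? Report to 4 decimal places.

The Dirichlet prior is conjugate to the Multinomial likelihood: each posterior αⱼ = prior αⱼ + observed count nⱼ.
Posterior concentration: (10.5, 35.5, 38.5, 9.5), total = 94.0.
Joint mode component: (α_{C}−1)/(Σα−K) = 37.5/90.0 = 0.4167.

0.4167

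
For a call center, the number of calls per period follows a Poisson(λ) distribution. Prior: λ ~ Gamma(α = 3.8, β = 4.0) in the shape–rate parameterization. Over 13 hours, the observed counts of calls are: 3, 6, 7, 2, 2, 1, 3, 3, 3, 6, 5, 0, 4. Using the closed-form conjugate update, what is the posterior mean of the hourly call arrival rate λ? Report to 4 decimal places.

2.8706

With a Gamma(shape α, rate β) prior, the Poisson likelihood is conjugate: the posterior is Gamma(α + ΣXᵢ, β + n).
Sum of counts S = 45 over n = 13 hours.
Posterior: Gamma(α+S, β+n) = Gamma(3.8+45, 4.0+13) = Gamma(48.8, 17.0).
Posterior mean = α/β = 48.8/17.0 = 2.8706.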